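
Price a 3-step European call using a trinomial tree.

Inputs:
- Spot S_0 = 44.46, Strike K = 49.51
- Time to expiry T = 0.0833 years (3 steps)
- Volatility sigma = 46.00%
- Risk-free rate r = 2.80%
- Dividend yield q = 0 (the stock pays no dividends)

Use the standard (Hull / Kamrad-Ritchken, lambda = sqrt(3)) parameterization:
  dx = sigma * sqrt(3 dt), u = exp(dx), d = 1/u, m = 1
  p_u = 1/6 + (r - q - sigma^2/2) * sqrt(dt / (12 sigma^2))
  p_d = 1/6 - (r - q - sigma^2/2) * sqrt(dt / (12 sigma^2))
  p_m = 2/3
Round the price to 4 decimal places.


Answer: Price = V(0,0) = 0.7740

Derivation:
dt = T/N = 0.027767; dx = sigma*sqrt(3*dt) = 0.132764
u = exp(dx) = 1.141980; d = 1/u = 0.875672
p_u = 0.158531, p_m = 0.666667, p_d = 0.174802
Discount per step: exp(-r*dt) = 0.999223
Stock lattice S(k, j) with j the centered position index:
  k=0: S(0,+0) = 44.4600
  k=1: S(1,-1) = 38.9324; S(1,+0) = 44.4600; S(1,+1) = 50.7725
  k=2: S(2,-2) = 34.0920; S(2,-1) = 38.9324; S(2,+0) = 44.4600; S(2,+1) = 50.7725; S(2,+2) = 57.9811
  k=3: S(3,-3) = 29.8534; S(3,-2) = 34.0920; S(3,-1) = 38.9324; S(3,+0) = 44.4600; S(3,+1) = 50.7725; S(3,+2) = 57.9811; S(3,+3) = 66.2133
Terminal payoffs V(N, j) = max(S_T - K, 0):
  V(3,-3) = 0.000000; V(3,-2) = 0.000000; V(3,-1) = 0.000000; V(3,+0) = 0.000000; V(3,+1) = 1.262451; V(3,+2) = 8.471147; V(3,+3) = 16.703337
Backward induction: V(k, j) = exp(-r*dt) * [p_u * V(k+1, j+1) + p_m * V(k+1, j) + p_d * V(k+1, j-1)]
  V(2,-2) = exp(-r*dt) * [p_u*0.000000 + p_m*0.000000 + p_d*0.000000] = 0.000000
  V(2,-1) = exp(-r*dt) * [p_u*0.000000 + p_m*0.000000 + p_d*0.000000] = 0.000000
  V(2,+0) = exp(-r*dt) * [p_u*1.262451 + p_m*0.000000 + p_d*0.000000] = 0.199982
  V(2,+1) = exp(-r*dt) * [p_u*8.471147 + p_m*1.262451 + p_d*0.000000] = 2.182876
  V(2,+2) = exp(-r*dt) * [p_u*16.703337 + p_m*8.471147 + p_d*1.262451] = 8.509489
  V(1,-1) = exp(-r*dt) * [p_u*0.199982 + p_m*0.000000 + p_d*0.000000] = 0.031679
  V(1,+0) = exp(-r*dt) * [p_u*2.182876 + p_m*0.199982 + p_d*0.000000] = 0.479002
  V(1,+1) = exp(-r*dt) * [p_u*8.509489 + p_m*2.182876 + p_d*0.199982] = 2.837019
  V(0,+0) = exp(-r*dt) * [p_u*2.837019 + p_m*0.479002 + p_d*0.031679] = 0.774026


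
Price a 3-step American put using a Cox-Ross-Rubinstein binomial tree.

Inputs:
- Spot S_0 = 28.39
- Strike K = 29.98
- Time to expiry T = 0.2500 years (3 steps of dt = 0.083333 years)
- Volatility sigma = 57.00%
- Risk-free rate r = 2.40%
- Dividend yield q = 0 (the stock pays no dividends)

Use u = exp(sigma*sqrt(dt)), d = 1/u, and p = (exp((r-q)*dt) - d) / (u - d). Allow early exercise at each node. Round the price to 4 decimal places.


dt = T/N = 0.083333
u = exp(sigma*sqrt(dt)) = 1.178856; d = 1/u = 0.848280
p = (exp((r-q)*dt) - d) / (u - d) = 0.465012
Discount per step: exp(-r*dt) = 0.998002
Stock lattice S(k, i) with i counting down-moves:
  k=0: S(0,0) = 28.3900
  k=1: S(1,0) = 33.4677; S(1,1) = 24.0827
  k=2: S(2,0) = 39.4537; S(2,1) = 28.3900; S(2,2) = 20.4288
  k=3: S(3,0) = 46.5102; S(3,1) = 33.4677; S(3,2) = 24.0827; S(3,3) = 17.3294
Terminal payoffs V(N, i) = max(K - S_T, 0):
  V(3,0) = 0.000000; V(3,1) = 0.000000; V(3,2) = 5.897338; V(3,3) = 12.650634
Backward induction: V(k, i) = exp(-r*dt) * [p * V(k+1, i) + (1-p) * V(k+1, i+1)]; then take max(V_cont, immediate exercise) for American.
  V(2,0) = exp(-r*dt) * [p*0.000000 + (1-p)*0.000000] = 0.000000; exercise = 0.000000; V(2,0) = max -> 0.000000
  V(2,1) = exp(-r*dt) * [p*0.000000 + (1-p)*5.897338] = 3.148699; exercise = 1.590000; V(2,1) = max -> 3.148699
  V(2,2) = exp(-r*dt) * [p*5.897338 + (1-p)*12.650634] = 9.491266; exercise = 9.551166; V(2,2) = max -> 9.551166
  V(1,0) = exp(-r*dt) * [p*0.000000 + (1-p)*3.148699] = 1.681149; exercise = 0.000000; V(1,0) = max -> 1.681149
  V(1,1) = exp(-r*dt) * [p*3.148699 + (1-p)*9.551166] = 6.560805; exercise = 5.897338; V(1,1) = max -> 6.560805
  V(0,0) = exp(-r*dt) * [p*1.681149 + (1-p)*6.560805] = 4.283129; exercise = 1.590000; V(0,0) = max -> 4.283129

Answer: Price = V(0,0) = 4.2831


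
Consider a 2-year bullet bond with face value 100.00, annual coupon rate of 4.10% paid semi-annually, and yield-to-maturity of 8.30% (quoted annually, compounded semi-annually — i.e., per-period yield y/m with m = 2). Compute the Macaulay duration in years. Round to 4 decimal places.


Answer: Macaulay duration = 1.9378 years

Derivation:
Coupon per period c = face * coupon_rate / m = 2.050000
Periods per year m = 2; per-period yield y/m = 0.041500
Number of cashflows N = 4
Cashflows (t years, CF_t, discount factor 1/(1+y/m)^(m*t), PV):
  t = 0.5000: CF_t = 2.050000, DF = 0.960154, PV = 1.968315
  t = 1.0000: CF_t = 2.050000, DF = 0.921895, PV = 1.889885
  t = 1.5000: CF_t = 2.050000, DF = 0.885161, PV = 1.814580
  t = 2.0000: CF_t = 102.050000, DF = 0.849890, PV = 86.731311
Price P = sum_t PV_t = 92.404090
Macaulay numerator sum_t t * PV_t:
  t * PV_t at t = 0.5000: 0.984157
  t * PV_t at t = 1.0000: 1.889885
  t * PV_t at t = 1.5000: 2.721869
  t * PV_t at t = 2.0000: 173.462622
Macaulay duration D = (sum_t t * PV_t) / P = 179.058534 / 92.404090 = 1.937777


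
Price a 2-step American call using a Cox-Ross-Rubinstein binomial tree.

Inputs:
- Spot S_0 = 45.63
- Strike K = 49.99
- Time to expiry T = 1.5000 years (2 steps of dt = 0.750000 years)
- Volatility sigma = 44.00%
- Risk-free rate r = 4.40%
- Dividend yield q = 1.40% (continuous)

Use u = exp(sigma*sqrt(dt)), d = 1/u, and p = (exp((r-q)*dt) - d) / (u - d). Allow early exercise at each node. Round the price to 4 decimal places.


dt = T/N = 0.750000
u = exp(sigma*sqrt(dt)) = 1.463823; d = 1/u = 0.683143
p = (exp((r-q)*dt) - d) / (u - d) = 0.435021
Discount per step: exp(-r*dt) = 0.967539
Stock lattice S(k, i) with i counting down-moves:
  k=0: S(0,0) = 45.6300
  k=1: S(1,0) = 66.7942; S(1,1) = 31.1718
  k=2: S(2,0) = 97.7749; S(2,1) = 45.6300; S(2,2) = 21.2948
Terminal payoffs V(N, i) = max(S_T - K, 0):
  V(2,0) = 47.784886; V(2,1) = 0.000000; V(2,2) = 0.000000
Backward induction: V(k, i) = exp(-r*dt) * [p * V(k+1, i) + (1-p) * V(k+1, i+1)]; then take max(V_cont, immediate exercise) for American.
  V(1,0) = exp(-r*dt) * [p*47.784886 + (1-p)*0.000000] = 20.112644; exercise = 16.804222; V(1,0) = max -> 20.112644
  V(1,1) = exp(-r*dt) * [p*0.000000 + (1-p)*0.000000] = 0.000000; exercise = 0.000000; V(1,1) = max -> 0.000000
  V(0,0) = exp(-r*dt) * [p*20.112644 + (1-p)*0.000000] = 8.465406; exercise = 0.000000; V(0,0) = max -> 8.465406

Answer: Price = V(0,0) = 8.4654


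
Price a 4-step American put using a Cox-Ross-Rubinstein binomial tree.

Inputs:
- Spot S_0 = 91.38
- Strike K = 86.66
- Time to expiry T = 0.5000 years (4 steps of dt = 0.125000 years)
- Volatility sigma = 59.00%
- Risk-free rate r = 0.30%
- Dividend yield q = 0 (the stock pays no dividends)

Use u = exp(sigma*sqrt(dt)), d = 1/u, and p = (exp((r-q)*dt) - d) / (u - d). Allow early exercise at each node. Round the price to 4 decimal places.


dt = T/N = 0.125000
u = exp(sigma*sqrt(dt)) = 1.231948; d = 1/u = 0.811723
p = (exp((r-q)*dt) - d) / (u - d) = 0.448932
Discount per step: exp(-r*dt) = 0.999625
Stock lattice S(k, i) with i counting down-moves:
  k=0: S(0,0) = 91.3800
  k=1: S(1,0) = 112.5754; S(1,1) = 74.1752
  k=2: S(2,0) = 138.6870; S(2,1) = 91.3800; S(2,2) = 60.2097
  k=3: S(3,0) = 170.8552; S(3,1) = 112.5754; S(3,2) = 74.1752; S(3,3) = 48.8736
  k=4: S(4,0) = 210.4846; S(4,1) = 138.6870; S(4,2) = 91.3800; S(4,3) = 60.2097; S(4,4) = 39.6718
Terminal payoffs V(N, i) = max(K - S_T, 0):
  V(4,0) = 0.000000; V(4,1) = 0.000000; V(4,2) = 0.000000; V(4,3) = 26.450290; V(4,4) = 46.988199
Backward induction: V(k, i) = exp(-r*dt) * [p * V(k+1, i) + (1-p) * V(k+1, i+1)]; then take max(V_cont, immediate exercise) for American.
  V(3,0) = exp(-r*dt) * [p*0.000000 + (1-p)*0.000000] = 0.000000; exercise = 0.000000; V(3,0) = max -> 0.000000
  V(3,1) = exp(-r*dt) * [p*0.000000 + (1-p)*0.000000] = 0.000000; exercise = 0.000000; V(3,1) = max -> 0.000000
  V(3,2) = exp(-r*dt) * [p*0.000000 + (1-p)*26.450290] = 14.570451; exercise = 12.484780; V(3,2) = max -> 14.570451
  V(3,3) = exp(-r*dt) * [p*26.450290 + (1-p)*46.988199] = 37.753920; exercise = 37.786412; V(3,3) = max -> 37.786412
  V(2,0) = exp(-r*dt) * [p*0.000000 + (1-p)*0.000000] = 0.000000; exercise = 0.000000; V(2,0) = max -> 0.000000
  V(2,1) = exp(-r*dt) * [p*0.000000 + (1-p)*14.570451] = 8.026304; exercise = 0.000000; V(2,1) = max -> 8.026304
  V(2,2) = exp(-r*dt) * [p*14.570451 + (1-p)*37.786412] = 27.353772; exercise = 26.450290; V(2,2) = max -> 27.353772
  V(1,0) = exp(-r*dt) * [p*0.000000 + (1-p)*8.026304] = 4.421383; exercise = 0.000000; V(1,0) = max -> 4.421383
  V(1,1) = exp(-r*dt) * [p*8.026304 + (1-p)*27.353772] = 18.670056; exercise = 12.484780; V(1,1) = max -> 18.670056
  V(0,0) = exp(-r*dt) * [p*4.421383 + (1-p)*18.670056] = 12.268773; exercise = 0.000000; V(0,0) = max -> 12.268773

Answer: Price = V(0,0) = 12.2688


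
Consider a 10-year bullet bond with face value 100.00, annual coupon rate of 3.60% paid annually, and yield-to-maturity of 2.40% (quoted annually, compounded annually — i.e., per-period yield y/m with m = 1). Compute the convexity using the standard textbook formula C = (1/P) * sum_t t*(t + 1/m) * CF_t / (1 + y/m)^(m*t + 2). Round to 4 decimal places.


Coupon per period c = face * coupon_rate / m = 3.600000
Periods per year m = 1; per-period yield y/m = 0.024000
Number of cashflows N = 10
Cashflows (t years, CF_t, discount factor 1/(1+y/m)^(m*t), PV):
  t = 1.0000: CF_t = 3.600000, DF = 0.976562, PV = 3.515625
  t = 2.0000: CF_t = 3.600000, DF = 0.953674, PV = 3.433228
  t = 3.0000: CF_t = 3.600000, DF = 0.931323, PV = 3.352761
  t = 4.0000: CF_t = 3.600000, DF = 0.909495, PV = 3.274181
  t = 5.0000: CF_t = 3.600000, DF = 0.888178, PV = 3.197442
  t = 6.0000: CF_t = 3.600000, DF = 0.867362, PV = 3.122502
  t = 7.0000: CF_t = 3.600000, DF = 0.847033, PV = 3.049319
  t = 8.0000: CF_t = 3.600000, DF = 0.827181, PV = 2.977850
  t = 9.0000: CF_t = 3.600000, DF = 0.807794, PV = 2.908057
  t = 10.0000: CF_t = 103.600000, DF = 0.788861, PV = 81.725990
Price P = sum_t PV_t = 110.556955
Convexity numerator sum_t t*(t + 1/m) * CF_t / (1+y/m)^(m*t + 2):
  t = 1.0000: term = 6.705523
  t = 2.0000: term = 19.645086
  t = 3.0000: term = 38.369308
  t = 4.0000: term = 62.450045
  t = 5.0000: term = 91.479558
  t = 6.0000: term = 125.069709
  t = 7.0000: term = 162.851183
  t = 8.0000: term = 204.472747
  t = 9.0000: term = 249.600521
  t = 10.0000: term = 8573.397518
Convexity = (1/P) * sum = 9534.041196 / 110.556955 = 86.236467

Answer: Convexity = 86.2365


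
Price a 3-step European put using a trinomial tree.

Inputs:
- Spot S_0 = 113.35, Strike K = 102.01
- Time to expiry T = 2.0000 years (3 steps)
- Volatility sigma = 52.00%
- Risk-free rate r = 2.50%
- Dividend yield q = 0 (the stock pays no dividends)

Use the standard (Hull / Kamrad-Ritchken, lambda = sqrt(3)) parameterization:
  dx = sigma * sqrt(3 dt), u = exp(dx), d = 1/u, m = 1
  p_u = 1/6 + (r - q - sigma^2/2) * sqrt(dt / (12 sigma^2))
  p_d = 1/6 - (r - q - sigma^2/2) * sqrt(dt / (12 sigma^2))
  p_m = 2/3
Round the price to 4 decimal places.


dt = T/N = 0.666667; dx = sigma*sqrt(3*dt) = 0.735391
u = exp(dx) = 2.086298; d = 1/u = 0.479318
p_u = 0.116716, p_m = 0.666667, p_d = 0.216617
Discount per step: exp(-r*dt) = 0.983471
Stock lattice S(k, j) with j the centered position index:
  k=0: S(0,+0) = 113.3500
  k=1: S(1,-1) = 54.3307; S(1,+0) = 113.3500; S(1,+1) = 236.4818
  k=2: S(2,-2) = 26.0417; S(2,-1) = 54.3307; S(2,+0) = 113.3500; S(2,+1) = 236.4818; S(2,+2) = 493.3715
  k=3: S(3,-3) = 12.4822; S(3,-2) = 26.0417; S(3,-1) = 54.3307; S(3,+0) = 113.3500; S(3,+1) = 236.4818; S(3,+2) = 493.3715; S(3,+3) = 1029.3199
Terminal payoffs V(N, j) = max(K - S_T, 0):
  V(3,-3) = 89.527755; V(3,-2) = 75.968322; V(3,-1) = 47.679307; V(3,+0) = 0.000000; V(3,+1) = 0.000000; V(3,+2) = 0.000000; V(3,+3) = 0.000000
Backward induction: V(k, j) = exp(-r*dt) * [p_u * V(k+1, j+1) + p_m * V(k+1, j) + p_d * V(k+1, j-1)]
  V(2,-2) = exp(-r*dt) * [p_u*47.679307 + p_m*75.968322 + p_d*89.527755] = 74.354133
  V(2,-1) = exp(-r*dt) * [p_u*0.000000 + p_m*47.679307 + p_d*75.968322] = 47.444891
  V(2,+0) = exp(-r*dt) * [p_u*0.000000 + p_m*0.000000 + p_d*47.679307] = 10.157459
  V(2,+1) = exp(-r*dt) * [p_u*0.000000 + p_m*0.000000 + p_d*0.000000] = 0.000000
  V(2,+2) = exp(-r*dt) * [p_u*0.000000 + p_m*0.000000 + p_d*0.000000] = 0.000000
  V(1,-1) = exp(-r*dt) * [p_u*10.157459 + p_m*47.444891 + p_d*74.354133] = 48.113257
  V(1,+0) = exp(-r*dt) * [p_u*0.000000 + p_m*10.157459 + p_d*47.444891] = 16.767233
  V(1,+1) = exp(-r*dt) * [p_u*0.000000 + p_m*0.000000 + p_d*10.157459] = 2.163915
  V(0,+0) = exp(-r*dt) * [p_u*2.163915 + p_m*16.767233 + p_d*48.113257] = 21.491692

Answer: Price = V(0,0) = 21.4917


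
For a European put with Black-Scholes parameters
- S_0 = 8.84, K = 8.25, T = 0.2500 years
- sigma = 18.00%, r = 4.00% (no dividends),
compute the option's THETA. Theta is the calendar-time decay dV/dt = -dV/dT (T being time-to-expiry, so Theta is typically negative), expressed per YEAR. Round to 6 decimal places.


d1 = 0.9235964034; d2 = 0.8335964034
phi(d1) = 0.2604215301; exp(-qT) = 1.0000000000; exp(-rT) = 0.9900498337
Theta = -S*exp(-qT)*phi(d1)*sigma/(2*sqrt(T)) + r*K*exp(-rT)*N(-d2) - q*S*exp(-qT)*N(-d1)
N(-d1) = 0.1778482436; N(-d2) = 0.2022542265; sqrt(T) = 0.5000000000
Term 1 = -8.8400 * 1.0000000000 * 0.2604215301 * 0.1800 / (2 * 0.5000000000) = -0.4143827387
Term 2 = 0.0400 * 8.2500 * 0.9900498337 * 0.2022542265 = 0.0660797819
Term 3 = 0 (no dividend yield, q = 0)
Theta = -0.4143827387 + (0.0660797819) + (0.0000000000) = -0.348303

Answer: Theta = -0.348303


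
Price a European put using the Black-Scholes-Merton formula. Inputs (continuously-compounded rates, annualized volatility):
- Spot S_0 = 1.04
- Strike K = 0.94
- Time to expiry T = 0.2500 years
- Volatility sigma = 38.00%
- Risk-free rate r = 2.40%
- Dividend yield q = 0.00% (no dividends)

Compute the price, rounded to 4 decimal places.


d1 = (ln(S/K) + (r - q + 0.5*sigma^2) * T) / (sigma * sqrt(T)) = 0.65866377
d2 = d1 - sigma * sqrt(T) = 0.46866377
exp(-rT) = 0.99401796; exp(-qT) = 1.00000000
P = K * exp(-rT) * N(-d2) - S_0 * exp(-qT) * N(-d1)
N(-d1) = 0.25505585; N(-d2) = 0.31965499
P = 0.9400 * 0.99401796 * 0.31965499 - 1.0400 * 1.00000000 * 0.25505585 = 0.0334

Answer: Price = 0.0334


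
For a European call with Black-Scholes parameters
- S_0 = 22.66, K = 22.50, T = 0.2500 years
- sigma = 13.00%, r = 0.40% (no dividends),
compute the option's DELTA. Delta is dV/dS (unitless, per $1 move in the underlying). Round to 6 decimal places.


Answer: Delta = 0.562338

Derivation:
d1 = 0.1568991752; d2 = 0.0918991752
phi(d1) = 0.3940619263; exp(-qT) = 1.0000000000; exp(-rT) = 0.9990004998
N(d1) = 0.5623378451
Delta = exp(-qT) * N(d1) = 1.0000000000 * 0.5623378451 = 0.562338


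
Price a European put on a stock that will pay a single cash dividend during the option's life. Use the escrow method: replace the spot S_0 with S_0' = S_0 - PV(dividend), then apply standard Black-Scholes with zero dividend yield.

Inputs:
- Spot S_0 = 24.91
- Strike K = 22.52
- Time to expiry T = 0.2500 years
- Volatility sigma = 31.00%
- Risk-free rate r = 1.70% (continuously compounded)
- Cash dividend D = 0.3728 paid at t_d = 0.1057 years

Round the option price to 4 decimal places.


PV(D) = D * exp(-r * t_d) = 0.3728 * 0.99820471 = 0.37213072
S_0' = S_0 - PV(D) = 24.9100 - 0.37213072 = 24.53786928
d1 = (ln(S_0'/K) + (r + sigma^2/2)*T) / (sigma*sqrt(T)) = 0.65855681
d2 = d1 - sigma*sqrt(T) = 0.50355681
exp(-rT) = 0.99575902
N(-d1) = 0.25509020; N(-d2) = 0.30728642
P = K * exp(-rT) * N(-d2) - S_0' * N(-d1) = 22.5200 * 0.99575902 * 0.30728642 - 24.53786928 * 0.25509020 = 0.6314

Answer: Price = 0.6314


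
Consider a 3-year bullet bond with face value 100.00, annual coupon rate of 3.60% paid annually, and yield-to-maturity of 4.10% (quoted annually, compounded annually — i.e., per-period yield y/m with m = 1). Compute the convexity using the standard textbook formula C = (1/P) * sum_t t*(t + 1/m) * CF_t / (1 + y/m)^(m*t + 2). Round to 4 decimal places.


Coupon per period c = face * coupon_rate / m = 3.600000
Periods per year m = 1; per-period yield y/m = 0.041000
Number of cashflows N = 3
Cashflows (t years, CF_t, discount factor 1/(1+y/m)^(m*t), PV):
  t = 1.0000: CF_t = 3.600000, DF = 0.960615, PV = 3.458213
  t = 2.0000: CF_t = 3.600000, DF = 0.922781, PV = 3.322011
  t = 3.0000: CF_t = 103.600000, DF = 0.886437, PV = 91.834860
Price P = sum_t PV_t = 98.615084
Convexity numerator sum_t t*(t + 1/m) * CF_t / (1+y/m)^(m*t + 2):
  t = 1.0000: term = 6.382345
  t = 2.0000: term = 18.392926
  t = 3.0000: term = 1016.921323
Convexity = (1/P) * sum = 1041.696595 / 98.615084 = 10.563258

Answer: Convexity = 10.5633


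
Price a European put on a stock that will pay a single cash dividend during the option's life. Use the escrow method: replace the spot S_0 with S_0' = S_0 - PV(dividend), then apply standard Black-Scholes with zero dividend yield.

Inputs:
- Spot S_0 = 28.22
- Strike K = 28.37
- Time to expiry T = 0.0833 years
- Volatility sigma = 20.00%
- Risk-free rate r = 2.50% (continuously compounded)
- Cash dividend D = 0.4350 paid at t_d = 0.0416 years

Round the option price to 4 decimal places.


Answer: Price = 0.9423

Derivation:
PV(D) = D * exp(-r * t_d) = 0.4350 * 0.99896054 = 0.43454784
S_0' = S_0 - PV(D) = 28.2200 - 0.43454784 = 27.78545216
d1 = (ln(S_0'/K) + (r + sigma^2/2)*T) / (sigma*sqrt(T)) = -0.29574047
d2 = d1 - sigma*sqrt(T) = -0.35346394
exp(-rT) = 0.99791967
N(-d1) = 0.61628585; N(-d2) = 0.63812967
P = K * exp(-rT) * N(-d2) - S_0' * N(-d1) = 28.3700 * 0.99791967 * 0.63812967 - 27.78545216 * 0.61628585 = 0.9423


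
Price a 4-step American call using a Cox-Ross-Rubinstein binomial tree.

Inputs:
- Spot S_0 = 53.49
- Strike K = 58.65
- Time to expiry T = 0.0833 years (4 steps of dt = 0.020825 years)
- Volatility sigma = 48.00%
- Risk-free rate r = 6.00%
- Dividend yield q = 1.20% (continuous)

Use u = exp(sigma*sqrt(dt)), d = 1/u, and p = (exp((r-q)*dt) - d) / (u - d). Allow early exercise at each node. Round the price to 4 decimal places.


dt = T/N = 0.020825
u = exp(sigma*sqrt(dt)) = 1.071724; d = 1/u = 0.933076
p = (exp((r-q)*dt) - d) / (u - d) = 0.489903
Discount per step: exp(-r*dt) = 0.998751
Stock lattice S(k, i) with i counting down-moves:
  k=0: S(0,0) = 53.4900
  k=1: S(1,0) = 57.3265; S(1,1) = 49.9103
  k=2: S(2,0) = 61.4382; S(2,1) = 53.4900; S(2,2) = 46.5701
  k=3: S(3,0) = 65.8447; S(3,1) = 57.3265; S(3,2) = 49.9103; S(3,3) = 43.4534
  k=4: S(4,0) = 70.5673; S(4,1) = 61.4382; S(4,2) = 53.4900; S(4,3) = 46.5701; S(4,4) = 40.5454
Terminal payoffs V(N, i) = max(S_T - K, 0):
  V(4,0) = 11.917339; V(4,1) = 2.788156; V(4,2) = 0.000000; V(4,3) = 0.000000; V(4,4) = 0.000000
Backward induction: V(k, i) = exp(-r*dt) * [p * V(k+1, i) + (1-p) * V(k+1, i+1)]; then take max(V_cont, immediate exercise) for American.
  V(3,0) = exp(-r*dt) * [p*11.917339 + (1-p)*2.788156] = 7.251505; exercise = 7.194720; V(3,0) = max -> 7.251505
  V(3,1) = exp(-r*dt) * [p*2.788156 + (1-p)*0.000000] = 1.364221; exercise = 0.000000; V(3,1) = max -> 1.364221
  V(3,2) = exp(-r*dt) * [p*0.000000 + (1-p)*0.000000] = 0.000000; exercise = 0.000000; V(3,2) = max -> 0.000000
  V(3,3) = exp(-r*dt) * [p*0.000000 + (1-p)*0.000000] = 0.000000; exercise = 0.000000; V(3,3) = max -> 0.000000
  V(2,0) = exp(-r*dt) * [p*7.251505 + (1-p)*1.364221] = 4.243115; exercise = 2.788156; V(2,0) = max -> 4.243115
  V(2,1) = exp(-r*dt) * [p*1.364221 + (1-p)*0.000000] = 0.667501; exercise = 0.000000; V(2,1) = max -> 0.667501
  V(2,2) = exp(-r*dt) * [p*0.000000 + (1-p)*0.000000] = 0.000000; exercise = 0.000000; V(2,2) = max -> 0.000000
  V(1,0) = exp(-r*dt) * [p*4.243115 + (1-p)*0.667501] = 2.416185; exercise = 0.000000; V(1,0) = max -> 2.416185
  V(1,1) = exp(-r*dt) * [p*0.667501 + (1-p)*0.000000] = 0.326603; exercise = 0.000000; V(1,1) = max -> 0.326603
  V(0,0) = exp(-r*dt) * [p*2.416185 + (1-p)*0.326603] = 1.348609; exercise = 0.000000; V(0,0) = max -> 1.348609

Answer: Price = V(0,0) = 1.3486


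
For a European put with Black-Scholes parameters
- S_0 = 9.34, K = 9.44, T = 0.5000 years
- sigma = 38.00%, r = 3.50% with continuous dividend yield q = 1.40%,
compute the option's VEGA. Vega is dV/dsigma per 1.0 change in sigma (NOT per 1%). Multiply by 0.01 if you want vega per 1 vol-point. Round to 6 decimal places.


d1 = 0.1337930588; d2 = -0.1349075180
phi(d1) = 0.3953875624; exp(-qT) = 0.9930244429; exp(-rT) = 0.9826522357
Vega = S * exp(-qT) * phi(d1) * sqrt(T) = 9.3400 * 0.9930244429 * 0.3953875624 * 0.7071067812 = 2.593073

Answer: Vega = 2.593073


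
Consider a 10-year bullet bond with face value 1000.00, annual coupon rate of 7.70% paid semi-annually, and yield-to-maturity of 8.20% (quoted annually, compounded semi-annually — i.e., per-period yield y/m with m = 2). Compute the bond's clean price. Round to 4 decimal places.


Answer: Price = 966.3231

Derivation:
Coupon per period c = face * coupon_rate / m = 38.500000
Periods per year m = 2; per-period yield y/m = 0.041000
Number of cashflows N = 20
Cashflows (t years, CF_t, discount factor 1/(1+y/m)^(m*t), PV):
  t = 0.5000: CF_t = 38.500000, DF = 0.960615, PV = 36.983670
  t = 1.0000: CF_t = 38.500000, DF = 0.922781, PV = 35.527060
  t = 1.5000: CF_t = 38.500000, DF = 0.886437, PV = 34.127819
  t = 2.0000: CF_t = 38.500000, DF = 0.851524, PV = 32.783688
  t = 2.5000: CF_t = 38.500000, DF = 0.817987, PV = 31.492496
  t = 3.0000: CF_t = 38.500000, DF = 0.785770, PV = 30.252157
  t = 3.5000: CF_t = 38.500000, DF = 0.754823, PV = 29.060670
  t = 4.0000: CF_t = 38.500000, DF = 0.725094, PV = 27.916110
  t = 4.5000: CF_t = 38.500000, DF = 0.696536, PV = 26.816628
  t = 5.0000: CF_t = 38.500000, DF = 0.669103, PV = 25.760449
  t = 5.5000: CF_t = 38.500000, DF = 0.642750, PV = 24.745869
  t = 6.0000: CF_t = 38.500000, DF = 0.617435, PV = 23.771248
  t = 6.5000: CF_t = 38.500000, DF = 0.593117, PV = 22.835012
  t = 7.0000: CF_t = 38.500000, DF = 0.569757, PV = 21.935650
  t = 7.5000: CF_t = 38.500000, DF = 0.547317, PV = 21.071710
  t = 8.0000: CF_t = 38.500000, DF = 0.525761, PV = 20.241797
  t = 8.5000: CF_t = 38.500000, DF = 0.505054, PV = 19.444569
  t = 9.0000: CF_t = 38.500000, DF = 0.485162, PV = 18.678741
  t = 9.5000: CF_t = 38.500000, DF = 0.466054, PV = 17.943075
  t = 10.0000: CF_t = 1038.500000, DF = 0.447698, PV = 464.934647
Price P = sum_t PV_t = 966.323065


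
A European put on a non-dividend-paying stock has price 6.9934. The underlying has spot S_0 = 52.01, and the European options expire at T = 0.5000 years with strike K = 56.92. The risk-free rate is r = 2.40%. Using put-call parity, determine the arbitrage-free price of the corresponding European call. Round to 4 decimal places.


Answer: Call price = 2.7624

Derivation:
Put-call parity: C - P = S_0 * exp(-qT) - K * exp(-rT).
S_0 * exp(-qT) = 52.0100 * 1.00000000 = 52.01000000
K * exp(-rT) = 56.9200 * 0.98807171 = 56.24104190
C = P + S*exp(-qT) - K*exp(-rT)
C = 6.9934 + 52.01000000 - 56.24104190 = 2.7624


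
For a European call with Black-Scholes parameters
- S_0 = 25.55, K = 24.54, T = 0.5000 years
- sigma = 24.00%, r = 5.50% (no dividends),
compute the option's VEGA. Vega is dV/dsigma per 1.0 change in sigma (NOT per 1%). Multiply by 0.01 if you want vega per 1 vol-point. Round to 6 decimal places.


Answer: Vega = 6.409140

Derivation:
d1 = 0.4845618769; d2 = 0.3148562494
phi(d1) = 0.3547511790; exp(-qT) = 1.0000000000; exp(-rT) = 0.9728746826
Vega = S * exp(-qT) * phi(d1) * sqrt(T) = 25.5500 * 1.0000000000 * 0.3547511790 * 0.7071067812 = 6.409140


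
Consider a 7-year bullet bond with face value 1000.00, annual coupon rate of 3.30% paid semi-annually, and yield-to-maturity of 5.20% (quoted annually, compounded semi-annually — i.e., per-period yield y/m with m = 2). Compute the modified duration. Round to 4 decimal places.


Coupon per period c = face * coupon_rate / m = 16.500000
Periods per year m = 2; per-period yield y/m = 0.026000
Number of cashflows N = 14
Cashflows (t years, CF_t, discount factor 1/(1+y/m)^(m*t), PV):
  t = 0.5000: CF_t = 16.500000, DF = 0.974659, PV = 16.081871
  t = 1.0000: CF_t = 16.500000, DF = 0.949960, PV = 15.674339
  t = 1.5000: CF_t = 16.500000, DF = 0.925887, PV = 15.277133
  t = 2.0000: CF_t = 16.500000, DF = 0.902424, PV = 14.889993
  t = 2.5000: CF_t = 16.500000, DF = 0.879555, PV = 14.512664
  t = 3.0000: CF_t = 16.500000, DF = 0.857266, PV = 14.144897
  t = 3.5000: CF_t = 16.500000, DF = 0.835542, PV = 13.786449
  t = 4.0000: CF_t = 16.500000, DF = 0.814369, PV = 13.437085
  t = 4.5000: CF_t = 16.500000, DF = 0.793732, PV = 13.096574
  t = 5.0000: CF_t = 16.500000, DF = 0.773618, PV = 12.764692
  t = 5.5000: CF_t = 16.500000, DF = 0.754013, PV = 12.441220
  t = 6.0000: CF_t = 16.500000, DF = 0.734906, PV = 12.125946
  t = 6.5000: CF_t = 16.500000, DF = 0.716282, PV = 11.818660
  t = 7.0000: CF_t = 1016.500000, DF = 0.698131, PV = 709.650204
Price P = sum_t PV_t = 889.701727
First compute Macaulay numerator sum_t t * PV_t:
  t * PV_t at t = 0.5000: 8.040936
  t * PV_t at t = 1.0000: 15.674339
  t * PV_t at t = 1.5000: 22.915700
  t * PV_t at t = 2.0000: 29.779987
  t * PV_t at t = 2.5000: 36.281660
  t * PV_t at t = 3.0000: 42.434690
  t * PV_t at t = 3.5000: 48.252572
  t * PV_t at t = 4.0000: 53.748339
  t * PV_t at t = 4.5000: 58.934582
  t * PV_t at t = 5.0000: 63.823459
  t * PV_t at t = 5.5000: 68.426711
  t * PV_t at t = 6.0000: 72.755673
  t * PV_t at t = 6.5000: 76.821293
  t * PV_t at t = 7.0000: 4967.551430
Macaulay duration D = 5565.441370 / 889.701727 = 6.255401
Modified duration = D / (1 + y/m) = 6.255401 / (1 + 0.026000) = 6.096882

Answer: Modified duration = 6.0969


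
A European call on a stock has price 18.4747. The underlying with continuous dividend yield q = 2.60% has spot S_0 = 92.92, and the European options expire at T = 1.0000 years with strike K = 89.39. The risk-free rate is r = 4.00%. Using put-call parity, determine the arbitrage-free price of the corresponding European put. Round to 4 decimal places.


Put-call parity: C - P = S_0 * exp(-qT) - K * exp(-rT).
S_0 * exp(-qT) = 92.9200 * 0.97433509 = 90.53521653
K * exp(-rT) = 89.3900 * 0.96078944 = 85.88496797
P = C - S*exp(-qT) + K*exp(-rT)
P = 18.4747 - 90.53521653 + 85.88496797 = 13.8245

Answer: Put price = 13.8245


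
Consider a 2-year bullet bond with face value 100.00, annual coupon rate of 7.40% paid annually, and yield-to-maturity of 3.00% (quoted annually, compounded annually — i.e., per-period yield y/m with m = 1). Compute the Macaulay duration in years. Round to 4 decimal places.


Answer: Macaulay duration = 1.9337 years

Derivation:
Coupon per period c = face * coupon_rate / m = 7.400000
Periods per year m = 1; per-period yield y/m = 0.030000
Number of cashflows N = 2
Cashflows (t years, CF_t, discount factor 1/(1+y/m)^(m*t), PV):
  t = 1.0000: CF_t = 7.400000, DF = 0.970874, PV = 7.184466
  t = 2.0000: CF_t = 107.400000, DF = 0.942596, PV = 101.234801
Price P = sum_t PV_t = 108.419267
Macaulay numerator sum_t t * PV_t:
  t * PV_t at t = 1.0000: 7.184466
  t * PV_t at t = 2.0000: 202.469601
Macaulay duration D = (sum_t t * PV_t) / P = 209.654067 / 108.419267 = 1.933734


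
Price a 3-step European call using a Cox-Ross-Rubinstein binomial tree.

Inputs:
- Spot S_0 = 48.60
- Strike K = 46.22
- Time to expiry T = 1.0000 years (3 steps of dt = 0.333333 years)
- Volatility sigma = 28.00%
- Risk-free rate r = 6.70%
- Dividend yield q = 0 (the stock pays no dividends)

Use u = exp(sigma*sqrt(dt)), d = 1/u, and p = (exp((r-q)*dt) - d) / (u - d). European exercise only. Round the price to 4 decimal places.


dt = T/N = 0.333333
u = exp(sigma*sqrt(dt)) = 1.175458; d = 1/u = 0.850732
p = (exp((r-q)*dt) - d) / (u - d) = 0.529223
Discount per step: exp(-r*dt) = 0.977914
Stock lattice S(k, i) with i counting down-moves:
  k=0: S(0,0) = 48.6000
  k=1: S(1,0) = 57.1273; S(1,1) = 41.3456
  k=2: S(2,0) = 67.1507; S(2,1) = 48.6000; S(2,2) = 35.1740
  k=3: S(3,0) = 78.9329; S(3,1) = 57.1273; S(3,2) = 41.3456; S(3,3) = 29.9237
Terminal payoffs V(N, i) = max(S_T - K, 0):
  V(3,0) = 32.712871; V(3,1) = 10.907271; V(3,2) = 0.000000; V(3,3) = 0.000000
Backward induction: V(k, i) = exp(-r*dt) * [p * V(k+1, i) + (1-p) * V(k+1, i+1)].
  V(2,0) = exp(-r*dt) * [p*32.712871 + (1-p)*10.907271] = 21.951528
  V(2,1) = exp(-r*dt) * [p*10.907271 + (1-p)*0.000000] = 5.644890
  V(2,2) = exp(-r*dt) * [p*0.000000 + (1-p)*0.000000] = 0.000000
  V(1,0) = exp(-r*dt) * [p*21.951528 + (1-p)*5.644890] = 13.959467
  V(1,1) = exp(-r*dt) * [p*5.644890 + (1-p)*0.000000] = 2.921426
  V(0,0) = exp(-r*dt) * [p*13.959467 + (1-p)*2.921426] = 8.569472

Answer: Price = V(0,0) = 8.5695


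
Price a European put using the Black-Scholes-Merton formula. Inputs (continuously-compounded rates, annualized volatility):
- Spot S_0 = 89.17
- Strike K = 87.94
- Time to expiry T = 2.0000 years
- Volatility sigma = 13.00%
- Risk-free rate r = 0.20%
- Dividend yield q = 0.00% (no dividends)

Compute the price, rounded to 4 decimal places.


Answer: Price = 5.7130

Derivation:
d1 = (ln(S/K) + (r - q + 0.5*sigma^2) * T) / (sigma * sqrt(T)) = 0.18923209
d2 = d1 - sigma * sqrt(T) = 0.00538433
exp(-rT) = 0.99600799; exp(-qT) = 1.00000000
P = K * exp(-rT) * N(-d2) - S_0 * exp(-qT) * N(-d1)
N(-d1) = 0.42495546; N(-d2) = 0.49785197
P = 87.9400 * 0.99600799 * 0.49785197 - 89.1700 * 1.00000000 * 0.42495546 = 5.7130


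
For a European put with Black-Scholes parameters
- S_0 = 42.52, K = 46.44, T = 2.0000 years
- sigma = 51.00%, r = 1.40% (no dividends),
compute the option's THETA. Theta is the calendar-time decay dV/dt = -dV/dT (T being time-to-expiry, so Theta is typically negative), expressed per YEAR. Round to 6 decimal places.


d1 = 0.2771767028; d2 = -0.4440722140
phi(d1) = 0.3839081317; exp(-qT) = 1.0000000000; exp(-rT) = 0.9723883668
Theta = -S*exp(-qT)*phi(d1)*sigma/(2*sqrt(T)) + r*K*exp(-rT)*N(-d2) - q*S*exp(-qT)*N(-d1)
N(-d1) = 0.3908222138; N(-d2) = 0.6715048127; sqrt(T) = 1.4142135624
Term 1 = -42.5200 * 1.0000000000 * 0.3839081317 * 0.5100 / (2 * 1.4142135624) = -2.9433760356
Term 2 = 0.0140 * 46.4400 * 0.9723883668 * 0.6715048127 = 0.4245307284
Term 3 = 0 (no dividend yield, q = 0)
Theta = -2.9433760356 + (0.4245307284) + (0.0000000000) = -2.518845

Answer: Theta = -2.518845


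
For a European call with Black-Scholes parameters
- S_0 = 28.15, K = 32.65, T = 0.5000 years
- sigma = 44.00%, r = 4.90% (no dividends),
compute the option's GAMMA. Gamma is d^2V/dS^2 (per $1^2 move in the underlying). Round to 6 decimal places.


Answer: Gamma = 0.044233

Derivation:
d1 = -0.2423367470; d2 = -0.5534637307
phi(d1) = 0.3873982355; exp(-qT) = 1.0000000000; exp(-rT) = 0.9757976889
Gamma = exp(-qT) * phi(d1) / (S * sigma * sqrt(T)) = 1.0000000000 * 0.3873982355 / (28.1500 * 0.4400 * 0.7071067812) = 0.044233


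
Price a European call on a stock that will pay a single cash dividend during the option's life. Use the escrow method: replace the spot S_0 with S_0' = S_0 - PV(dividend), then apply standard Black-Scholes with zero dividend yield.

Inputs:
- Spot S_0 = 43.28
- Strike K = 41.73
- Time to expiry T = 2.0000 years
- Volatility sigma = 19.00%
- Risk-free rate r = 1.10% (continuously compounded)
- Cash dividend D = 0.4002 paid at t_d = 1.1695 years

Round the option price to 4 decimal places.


Answer: Price = 5.5791

Derivation:
PV(D) = D * exp(-r * t_d) = 0.4002 * 0.98721789 = 0.39508460
S_0' = S_0 - PV(D) = 43.2800 - 0.39508460 = 42.88491540
d1 = (ln(S_0'/K) + (r + sigma^2/2)*T) / (sigma*sqrt(T)) = 0.31782532
d2 = d1 - sigma*sqrt(T) = 0.04912474
exp(-rT) = 0.97824024
N(d1) = 0.62469128; N(d2) = 0.51959006
C = S_0' * N(d1) - K * exp(-rT) * N(d2) = 42.88491540 * 0.62469128 - 41.7300 * 0.97824024 * 0.51959006 = 5.5791


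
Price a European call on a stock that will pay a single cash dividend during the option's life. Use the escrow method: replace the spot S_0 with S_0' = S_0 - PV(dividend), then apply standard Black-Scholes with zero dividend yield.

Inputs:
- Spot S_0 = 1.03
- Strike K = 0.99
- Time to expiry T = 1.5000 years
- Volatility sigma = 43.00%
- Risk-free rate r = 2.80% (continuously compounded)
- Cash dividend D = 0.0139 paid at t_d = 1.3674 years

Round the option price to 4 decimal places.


PV(D) = D * exp(-r * t_d) = 0.0139 * 0.96243649 = 0.01337787
S_0' = S_0 - PV(D) = 1.0300 - 0.01337787 = 1.01662213
d1 = (ln(S_0'/K) + (r + sigma^2/2)*T) / (sigma*sqrt(T)) = 0.39345799
d2 = d1 - sigma*sqrt(T) = -0.13318230
exp(-rT) = 0.95886978
N(d1) = 0.65300938; N(d2) = 0.44702460
C = S_0' * N(d1) - K * exp(-rT) * N(d2) = 1.01662213 * 0.65300938 - 0.9900 * 0.95886978 * 0.44702460 = 0.2395

Answer: Price = 0.2395


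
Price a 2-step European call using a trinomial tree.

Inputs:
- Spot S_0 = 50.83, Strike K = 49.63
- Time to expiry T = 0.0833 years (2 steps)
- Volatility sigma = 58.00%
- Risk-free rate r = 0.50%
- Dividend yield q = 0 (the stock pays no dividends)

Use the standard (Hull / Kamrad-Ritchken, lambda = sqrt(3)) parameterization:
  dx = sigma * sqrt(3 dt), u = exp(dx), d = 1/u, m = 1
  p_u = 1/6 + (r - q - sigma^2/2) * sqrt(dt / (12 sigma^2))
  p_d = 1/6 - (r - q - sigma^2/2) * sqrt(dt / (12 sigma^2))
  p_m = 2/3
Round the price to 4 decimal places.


dt = T/N = 0.041650; dx = sigma*sqrt(3*dt) = 0.205020
u = exp(dx) = 1.227550; d = 1/u = 0.814631
p_u = 0.150090, p_m = 0.666667, p_d = 0.183244
Discount per step: exp(-r*dt) = 0.999792
Stock lattice S(k, j) with j the centered position index:
  k=0: S(0,+0) = 50.8300
  k=1: S(1,-1) = 41.4077; S(1,+0) = 50.8300; S(1,+1) = 62.3963
  k=2: S(2,-2) = 33.7320; S(2,-1) = 41.4077; S(2,+0) = 50.8300; S(2,+1) = 62.3963; S(2,+2) = 76.5946
Terminal payoffs V(N, j) = max(S_T - K, 0):
  V(2,-2) = 0.000000; V(2,-1) = 0.000000; V(2,+0) = 1.200000; V(2,+1) = 12.766344; V(2,+2) = 26.964604
Backward induction: V(k, j) = exp(-r*dt) * [p_u * V(k+1, j+1) + p_m * V(k+1, j) + p_d * V(k+1, j-1)]
  V(1,-1) = exp(-r*dt) * [p_u*1.200000 + p_m*0.000000 + p_d*0.000000] = 0.180070
  V(1,+0) = exp(-r*dt) * [p_u*12.766344 + p_m*1.200000 + p_d*0.000000] = 2.715529
  V(1,+1) = exp(-r*dt) * [p_u*26.964604 + p_m*12.766344 + p_d*1.200000] = 12.775233
  V(0,+0) = exp(-r*dt) * [p_u*12.775233 + p_m*2.715529 + p_d*0.180070] = 3.759995

Answer: Price = V(0,0) = 3.7600


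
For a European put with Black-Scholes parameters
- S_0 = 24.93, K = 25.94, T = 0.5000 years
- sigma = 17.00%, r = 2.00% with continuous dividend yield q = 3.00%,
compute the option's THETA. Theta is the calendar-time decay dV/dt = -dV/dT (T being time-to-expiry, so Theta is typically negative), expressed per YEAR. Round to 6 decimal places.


d1 = -0.3118697067; d2 = -0.4320778595
phi(d1) = 0.3800053718; exp(-qT) = 0.9851119396; exp(-rT) = 0.9900498337
Theta = -S*exp(-qT)*phi(d1)*sigma/(2*sqrt(T)) + r*K*exp(-rT)*N(-d2) - q*S*exp(-qT)*N(-d1)
N(-d1) = 0.6224302272; N(-d2) = 0.6671575871; sqrt(T) = 0.7071067812
Term 1 = -24.9300 * 0.9851119396 * 0.3800053718 * 0.1700 / (2 * 0.7071067812) = -1.1218415491
Term 2 = 0.0200 * 25.9400 * 0.9900498337 * 0.6671575871 = 0.3426773911
Term 3 = -0.0300 * 24.9300 * 0.9851119396 * 0.6224302272 = -0.4585849430
Theta = -1.1218415491 + (0.3426773911) + (-0.4585849430) = -1.237749

Answer: Theta = -1.237749


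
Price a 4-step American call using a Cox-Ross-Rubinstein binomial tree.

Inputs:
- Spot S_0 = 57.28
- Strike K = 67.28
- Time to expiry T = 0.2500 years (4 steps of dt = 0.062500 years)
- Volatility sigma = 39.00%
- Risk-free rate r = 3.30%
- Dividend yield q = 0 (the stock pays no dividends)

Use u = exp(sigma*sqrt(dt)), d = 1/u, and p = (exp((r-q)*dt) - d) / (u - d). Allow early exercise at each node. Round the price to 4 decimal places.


dt = T/N = 0.062500
u = exp(sigma*sqrt(dt)) = 1.102411; d = 1/u = 0.907102
p = (exp((r-q)*dt) - d) / (u - d) = 0.486215
Discount per step: exp(-r*dt) = 0.997940
Stock lattice S(k, i) with i counting down-moves:
  k=0: S(0,0) = 57.2800
  k=1: S(1,0) = 63.1461; S(1,1) = 51.9588
  k=2: S(2,0) = 69.6130; S(2,1) = 57.2800; S(2,2) = 47.1320
  k=3: S(3,0) = 76.7422; S(3,1) = 63.1461; S(3,2) = 51.9588; S(3,3) = 42.7535
  k=4: S(4,0) = 84.6015; S(4,1) = 69.6130; S(4,2) = 57.2800; S(4,3) = 47.1320; S(4,4) = 38.7818
Terminal payoffs V(N, i) = max(S_T - K, 0):
  V(4,0) = 17.321460; V(4,1) = 2.333013; V(4,2) = 0.000000; V(4,3) = 0.000000; V(4,4) = 0.000000
Backward induction: V(k, i) = exp(-r*dt) * [p * V(k+1, i) + (1-p) * V(k+1, i+1)]; then take max(V_cont, immediate exercise) for American.
  V(3,0) = exp(-r*dt) * [p*17.321460 + (1-p)*2.333013] = 9.600804; exercise = 9.462182; V(3,0) = max -> 9.600804
  V(3,1) = exp(-r*dt) * [p*2.333013 + (1-p)*0.000000] = 1.132010; exercise = 0.000000; V(3,1) = max -> 1.132010
  V(3,2) = exp(-r*dt) * [p*0.000000 + (1-p)*0.000000] = 0.000000; exercise = 0.000000; V(3,2) = max -> 0.000000
  V(3,3) = exp(-r*dt) * [p*0.000000 + (1-p)*0.000000] = 0.000000; exercise = 0.000000; V(3,3) = max -> 0.000000
  V(2,0) = exp(-r*dt) * [p*9.600804 + (1-p)*1.132010] = 5.238852; exercise = 2.333013; V(2,0) = max -> 5.238852
  V(2,1) = exp(-r*dt) * [p*1.132010 + (1-p)*0.000000] = 0.549267; exercise = 0.000000; V(2,1) = max -> 0.549267
  V(2,2) = exp(-r*dt) * [p*0.000000 + (1-p)*0.000000] = 0.000000; exercise = 0.000000; V(2,2) = max -> 0.000000
  V(1,0) = exp(-r*dt) * [p*5.238852 + (1-p)*0.549267] = 2.823585; exercise = 0.000000; V(1,0) = max -> 2.823585
  V(1,1) = exp(-r*dt) * [p*0.549267 + (1-p)*0.000000] = 0.266512; exercise = 0.000000; V(1,1) = max -> 0.266512
  V(0,0) = exp(-r*dt) * [p*2.823585 + (1-p)*0.266512] = 1.506689; exercise = 0.000000; V(0,0) = max -> 1.506689

Answer: Price = V(0,0) = 1.5067


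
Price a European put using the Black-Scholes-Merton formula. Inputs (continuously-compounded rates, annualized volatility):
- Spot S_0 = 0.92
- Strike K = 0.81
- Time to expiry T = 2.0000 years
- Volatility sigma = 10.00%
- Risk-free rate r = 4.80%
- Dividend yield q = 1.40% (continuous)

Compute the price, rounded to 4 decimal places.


Answer: Price = 0.0044

Derivation:
d1 = (ln(S/K) + (r - q + 0.5*sigma^2) * T) / (sigma * sqrt(T)) = 1.45196898
d2 = d1 - sigma * sqrt(T) = 1.31054762
exp(-rT) = 0.90846402; exp(-qT) = 0.97238837
P = K * exp(-rT) * N(-d2) - S_0 * exp(-qT) * N(-d1)
N(-d1) = 0.07325512; N(-d2) = 0.09500532
P = 0.8100 * 0.90846402 * 0.09500532 - 0.9200 * 0.97238837 * 0.07325512 = 0.0044


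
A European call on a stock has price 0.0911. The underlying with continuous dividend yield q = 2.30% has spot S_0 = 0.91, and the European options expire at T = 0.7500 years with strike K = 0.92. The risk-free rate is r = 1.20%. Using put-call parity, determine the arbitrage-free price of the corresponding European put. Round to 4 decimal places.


Answer: Put price = 0.1084

Derivation:
Put-call parity: C - P = S_0 * exp(-qT) - K * exp(-rT).
S_0 * exp(-qT) = 0.9100 * 0.98289793 = 0.89443712
K * exp(-rT) = 0.9200 * 0.99104038 = 0.91175715
P = C - S*exp(-qT) + K*exp(-rT)
P = 0.0911 - 0.89443712 + 0.91175715 = 0.1084


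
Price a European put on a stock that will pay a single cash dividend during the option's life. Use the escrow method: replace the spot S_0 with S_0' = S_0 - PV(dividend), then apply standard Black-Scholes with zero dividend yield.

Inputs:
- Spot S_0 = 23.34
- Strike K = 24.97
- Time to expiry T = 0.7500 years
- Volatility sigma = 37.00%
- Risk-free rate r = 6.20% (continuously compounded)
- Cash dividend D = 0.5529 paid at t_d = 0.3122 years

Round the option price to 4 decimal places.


PV(D) = D * exp(-r * t_d) = 0.5529 * 0.98082973 = 0.54230076
S_0' = S_0 - PV(D) = 23.3400 - 0.54230076 = 22.79769924
d1 = (ln(S_0'/K) + (r + sigma^2/2)*T) / (sigma*sqrt(T)) = 0.02129023
d2 = d1 - sigma*sqrt(T) = -0.29913917
exp(-rT) = 0.95456456
N(-d1) = 0.49150707; N(-d2) = 0.61758307
P = K * exp(-rT) * N(-d2) - S_0' * N(-d1) = 24.9700 * 0.95456456 * 0.61758307 - 22.79769924 * 0.49150707 = 3.5152

Answer: Price = 3.5152


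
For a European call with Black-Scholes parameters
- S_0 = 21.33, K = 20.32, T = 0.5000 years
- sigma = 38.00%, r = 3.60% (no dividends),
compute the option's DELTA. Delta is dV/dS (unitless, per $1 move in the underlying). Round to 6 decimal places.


d1 = 0.3818708206; d2 = 0.1131702437
phi(d1) = 0.3708894664; exp(-qT) = 1.0000000000; exp(-rT) = 0.9821610324
N(d1) = 0.6487214076
Delta = exp(-qT) * N(d1) = 1.0000000000 * 0.6487214076 = 0.648721

Answer: Delta = 0.648721
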